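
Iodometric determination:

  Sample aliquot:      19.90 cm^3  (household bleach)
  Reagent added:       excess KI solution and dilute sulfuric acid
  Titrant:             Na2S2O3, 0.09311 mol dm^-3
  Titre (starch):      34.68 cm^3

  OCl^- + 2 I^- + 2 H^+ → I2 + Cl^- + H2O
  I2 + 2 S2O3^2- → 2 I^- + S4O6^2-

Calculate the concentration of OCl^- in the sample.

0.08113 mol/L

n(S2O3^2-) = 0.03468 × 0.09311 = 3.229 × 10^-3 mol
n(I2) = n(S2O3^2-)/2 = 1.615 × 10^-3 mol
n(OCl^-) in the aliquot = 1.615 × 10^-3 mol (1:1 ratio)
[OCl^-] = 1.615 × 10^-3 / 0.01990 = 0.08113 mol/L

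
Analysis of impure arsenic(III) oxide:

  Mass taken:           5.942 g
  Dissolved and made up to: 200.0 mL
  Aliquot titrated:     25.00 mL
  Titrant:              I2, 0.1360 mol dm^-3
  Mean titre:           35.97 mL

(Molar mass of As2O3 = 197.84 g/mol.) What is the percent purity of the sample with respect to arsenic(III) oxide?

65.15 %

As2O3 + 2 I2 + 2 H2O → As2O5 + 4 HI
n(I2) per titration = 0.03597 × 0.1360 = 4.892 × 10^-3 mol
From the 1:2 ratio, n(As2O3) in each aliquot = 1/2 × 4.892 × 10^-3 = 2.446 × 10^-3 mol
n(As2O3) in the whole flask = 2.446 × 10^-3 × 200.0/25.00 = 0.01957 mol
mass of As2O3 = 0.01957 × 197.84 = 3.871 g
% As2O3 = 3.871 / 5.942 × 100 = 65.15 %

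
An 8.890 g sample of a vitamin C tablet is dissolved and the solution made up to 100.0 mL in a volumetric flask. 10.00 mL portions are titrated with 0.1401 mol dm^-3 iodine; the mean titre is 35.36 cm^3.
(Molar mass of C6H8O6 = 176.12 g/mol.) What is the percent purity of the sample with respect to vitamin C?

C6H8O6 + I2 → C6H6O6 + 2 HI
n(I2) per titration = 0.03536 × 0.1401 = 4.954 × 10^-3 mol
n(C6H8O6) in each aliquot = 4.954 × 10^-3 mol (1:1 ratio)
n(C6H8O6) in the whole flask = 4.954 × 10^-3 × 100.0/10.00 = 0.04954 mol
mass of C6H8O6 = 0.04954 × 176.12 = 8.725 g
% C6H8O6 = 8.725 / 8.890 × 100 = 98.14 %

98.14 %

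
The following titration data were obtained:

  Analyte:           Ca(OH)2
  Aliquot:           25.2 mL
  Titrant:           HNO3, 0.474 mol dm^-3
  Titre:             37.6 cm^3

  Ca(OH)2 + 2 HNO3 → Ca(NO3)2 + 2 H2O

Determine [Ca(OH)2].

0.354 mol/L

n(HNO3) = 0.0376 L × 0.474 mol/L = 0.0178 mol
From the 1:2 mole ratio, n(Ca(OH)2) = 1/2 × 0.0178 = 8.91 × 10^-3 mol
[Ca(OH)2] = 8.91 × 10^-3 mol / 0.0252 L = 0.354 mol/L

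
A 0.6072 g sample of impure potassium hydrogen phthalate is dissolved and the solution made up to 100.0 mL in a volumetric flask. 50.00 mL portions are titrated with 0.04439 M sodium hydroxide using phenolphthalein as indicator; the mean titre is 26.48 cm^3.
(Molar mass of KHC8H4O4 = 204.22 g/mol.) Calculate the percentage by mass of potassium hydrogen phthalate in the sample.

KHC8H4O4 + NaOH → KNaC8H4O4 + H2O
n(NaOH) per titration = 0.02648 × 0.04439 = 1.175 × 10^-3 mol
n(KHC8H4O4) in each aliquot = 1.175 × 10^-3 mol (1:1 ratio)
n(KHC8H4O4) in the whole flask = 1.175 × 10^-3 × 100.0/50.00 = 2.351 × 10^-3 mol
mass of KHC8H4O4 = 2.351 × 10^-3 × 204.22 = 0.4801 g
% KHC8H4O4 = 0.4801 / 0.6072 × 100 = 79.07 %

79.07 %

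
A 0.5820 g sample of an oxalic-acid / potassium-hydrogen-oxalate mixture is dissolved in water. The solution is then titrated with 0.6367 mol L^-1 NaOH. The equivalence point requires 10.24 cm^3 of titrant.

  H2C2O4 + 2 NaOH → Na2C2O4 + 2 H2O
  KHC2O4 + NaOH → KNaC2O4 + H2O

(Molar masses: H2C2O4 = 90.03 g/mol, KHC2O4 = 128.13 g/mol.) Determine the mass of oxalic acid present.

0.1372 g

n(NaOH) = 0.01024 × 0.6367 = 6.520 × 10^-3 mol
Let x = n(H2C2O4), y = n(KHC2O4).
Titrant: 2x + 1y = 6.520 × 10^-3;  mass: 90.03x + 128.13y = 0.5820
Solving, x = 1.524 × 10^-3 mol, y = 3.471 × 10^-3 mol
mass of H2C2O4 = 1.524 × 10^-3 × 90.03 = 0.1372 g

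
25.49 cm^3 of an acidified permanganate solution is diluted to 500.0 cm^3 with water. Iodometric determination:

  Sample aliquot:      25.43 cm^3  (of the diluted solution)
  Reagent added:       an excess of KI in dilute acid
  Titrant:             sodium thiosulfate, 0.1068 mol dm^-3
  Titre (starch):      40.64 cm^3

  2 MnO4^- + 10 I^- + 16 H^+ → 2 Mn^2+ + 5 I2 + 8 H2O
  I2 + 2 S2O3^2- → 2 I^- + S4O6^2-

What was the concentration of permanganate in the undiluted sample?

n(S2O3^2-) = 0.04064 × 0.1068 = 4.340 × 10^-3 mol
n(I2) = n(S2O3^2-)/2 = 2.170 × 10^-3 mol
From the 2:5 ratio, n(MnO4^-) in the aliquot = 2/5 × 2.170 × 10^-3 = 8.681 × 10^-4 mol
[MnO4^-]_dilute = 8.681 × 10^-4 / 0.02543 = 0.03414 mol/L
[MnO4^-]_original = 0.03414 × 500.0/25.49 = 0.6696 mol/L

0.6696 mol/L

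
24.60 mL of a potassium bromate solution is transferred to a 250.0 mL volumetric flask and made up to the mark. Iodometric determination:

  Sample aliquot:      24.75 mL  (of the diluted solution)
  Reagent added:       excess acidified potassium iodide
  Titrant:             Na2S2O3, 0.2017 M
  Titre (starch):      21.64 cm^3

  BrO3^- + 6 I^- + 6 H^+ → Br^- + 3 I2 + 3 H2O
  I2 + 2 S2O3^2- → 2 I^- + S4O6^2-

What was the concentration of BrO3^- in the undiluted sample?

0.2987 M

n(S2O3^2-) = 0.02164 × 0.2017 = 4.365 × 10^-3 mol
n(I2) = n(S2O3^2-)/2 = 2.182 × 10^-3 mol
From the 1:3 ratio, n(BrO3^-) in the aliquot = 1/3 × 2.182 × 10^-3 = 7.275 × 10^-4 mol
[BrO3^-]_dilute = 7.275 × 10^-4 / 0.02475 = 0.02939 mol/L
[BrO3^-]_original = 0.02939 × 250.0/24.60 = 0.2987 mol/L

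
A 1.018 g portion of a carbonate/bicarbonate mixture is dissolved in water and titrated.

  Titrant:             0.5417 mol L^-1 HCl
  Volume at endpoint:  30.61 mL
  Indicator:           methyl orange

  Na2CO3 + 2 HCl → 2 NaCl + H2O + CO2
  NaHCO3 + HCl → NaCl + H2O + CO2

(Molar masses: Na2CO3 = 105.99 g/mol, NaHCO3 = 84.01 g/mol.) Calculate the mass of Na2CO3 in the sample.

n(HCl) = 0.03061 × 0.5417 = 0.01658 mol
Let x = n(Na2CO3), y = n(NaHCO3).
Titrant: 2x + 1y = 0.01658;  mass: 105.99x + 84.01y = 1.018
Solving, x = 6.046 × 10^-3 mol, y = 4.490 × 10^-3 mol
mass of Na2CO3 = 6.046 × 10^-3 × 105.99 = 0.6408 g

0.6408 g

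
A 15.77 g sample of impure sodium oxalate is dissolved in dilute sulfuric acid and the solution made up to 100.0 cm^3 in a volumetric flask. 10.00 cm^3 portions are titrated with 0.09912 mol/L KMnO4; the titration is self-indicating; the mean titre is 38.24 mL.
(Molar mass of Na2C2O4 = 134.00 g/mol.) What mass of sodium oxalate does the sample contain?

12.70 g

2 MnO4^- + 5 C2O4^2- + 16 H^+ → 2 Mn^2+ + 10 CO2 + 8 H2O
n(KMnO4) per titration = 0.03824 × 0.09912 = 3.790 × 10^-3 mol
From the 5:2 ratio, n(Na2C2O4) in each aliquot = 5/2 × 3.790 × 10^-3 = 9.476 × 10^-3 mol
n(Na2C2O4) in the whole flask = 9.476 × 10^-3 × 100.0/10.00 = 0.09476 mol
mass of Na2C2O4 = 0.09476 × 134.00 = 12.70 g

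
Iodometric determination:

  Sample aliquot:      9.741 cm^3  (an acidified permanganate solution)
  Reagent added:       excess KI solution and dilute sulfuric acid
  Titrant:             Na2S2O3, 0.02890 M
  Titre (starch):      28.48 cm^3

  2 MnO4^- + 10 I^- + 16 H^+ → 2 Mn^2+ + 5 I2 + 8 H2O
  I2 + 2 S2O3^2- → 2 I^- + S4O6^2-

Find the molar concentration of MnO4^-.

n(S2O3^2-) = 0.02848 × 0.02890 = 8.231 × 10^-4 mol
n(I2) = n(S2O3^2-)/2 = 4.115 × 10^-4 mol
From the 2:5 ratio, n(MnO4^-) in the aliquot = 2/5 × 4.115 × 10^-4 = 1.646 × 10^-4 mol
[MnO4^-] = 1.646 × 10^-4 / 0.009741 = 0.01690 mol/L

0.01690 M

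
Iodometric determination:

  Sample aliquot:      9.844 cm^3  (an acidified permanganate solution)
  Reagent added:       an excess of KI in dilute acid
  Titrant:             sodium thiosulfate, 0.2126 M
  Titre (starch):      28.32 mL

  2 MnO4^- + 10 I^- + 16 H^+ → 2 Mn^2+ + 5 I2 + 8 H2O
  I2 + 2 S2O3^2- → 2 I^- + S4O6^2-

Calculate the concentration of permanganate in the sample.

n(S2O3^2-) = 0.02832 × 0.2126 = 6.021 × 10^-3 mol
n(I2) = n(S2O3^2-)/2 = 3.010 × 10^-3 mol
From the 2:5 ratio, n(MnO4^-) in the aliquot = 2/5 × 3.010 × 10^-3 = 1.204 × 10^-3 mol
[MnO4^-] = 1.204 × 10^-3 / 0.009844 = 0.1223 mol/L

0.1223 M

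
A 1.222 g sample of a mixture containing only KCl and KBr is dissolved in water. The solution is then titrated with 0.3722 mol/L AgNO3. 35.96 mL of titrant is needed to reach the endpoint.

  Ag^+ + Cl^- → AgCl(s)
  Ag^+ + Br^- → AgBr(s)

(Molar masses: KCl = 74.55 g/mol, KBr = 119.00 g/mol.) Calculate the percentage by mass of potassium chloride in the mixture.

50.88 %

n(AgNO3) = 0.03596 × 0.3722 = 0.01338 mol
Let x = n(KCl), y = n(KBr).
Titrant: 1x + 1y = 0.01338;  mass: 74.55x + 119.00y = 1.222
Solving, x = 8.340 × 10^-3 mol, y = 5.044 × 10^-3 mol
mass of KCl = 8.340 × 10^-3 × 74.55 = 0.6218 g
% KCl = 0.6218 / 1.222 × 100 = 50.88 %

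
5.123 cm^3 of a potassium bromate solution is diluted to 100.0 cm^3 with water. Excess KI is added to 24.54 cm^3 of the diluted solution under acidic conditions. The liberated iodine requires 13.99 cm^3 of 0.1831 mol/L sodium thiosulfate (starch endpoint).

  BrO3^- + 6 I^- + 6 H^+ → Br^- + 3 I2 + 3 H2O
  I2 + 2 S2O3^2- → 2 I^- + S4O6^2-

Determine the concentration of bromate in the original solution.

n(S2O3^2-) = 0.01399 × 0.1831 = 2.562 × 10^-3 mol
n(I2) = n(S2O3^2-)/2 = 1.281 × 10^-3 mol
From the 1:3 ratio, n(BrO3^-) in the aliquot = 1/3 × 1.281 × 10^-3 = 4.269 × 10^-4 mol
[BrO3^-]_dilute = 4.269 × 10^-4 / 0.02454 = 0.01740 mol/L
[BrO3^-]_original = 0.01740 × 100.0/5.123 = 0.3396 mol/L

0.3396 mol/L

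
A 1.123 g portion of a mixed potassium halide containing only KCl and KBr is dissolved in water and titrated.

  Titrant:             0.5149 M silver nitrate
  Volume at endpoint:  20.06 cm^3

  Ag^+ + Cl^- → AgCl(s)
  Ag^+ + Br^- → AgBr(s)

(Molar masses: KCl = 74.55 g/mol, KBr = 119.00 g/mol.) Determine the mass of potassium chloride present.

n(AgNO3) = 0.02006 × 0.5149 = 0.01033 mol
Let x = n(KCl), y = n(KBr).
Titrant: 1x + 1y = 0.01033;  mass: 74.55x + 119.00y = 1.123
Solving, x = 2.388 × 10^-3 mol, y = 7.941 × 10^-3 mol
mass of KCl = 2.388 × 10^-3 × 74.55 = 0.1780 g

0.1780 g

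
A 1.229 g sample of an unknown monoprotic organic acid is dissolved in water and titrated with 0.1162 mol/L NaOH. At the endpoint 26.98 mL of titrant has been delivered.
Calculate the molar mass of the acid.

392.0 g/mol

n(NaOH) = 0.02698 L × 0.1162 mol/L = 3.135 × 10^-3 mol
n(HA) = 3.135 × 10^-3 mol (1:1 ratio)
M = m / n = 1.229 g / 3.135 × 10^-3 mol = 392.0 g/mol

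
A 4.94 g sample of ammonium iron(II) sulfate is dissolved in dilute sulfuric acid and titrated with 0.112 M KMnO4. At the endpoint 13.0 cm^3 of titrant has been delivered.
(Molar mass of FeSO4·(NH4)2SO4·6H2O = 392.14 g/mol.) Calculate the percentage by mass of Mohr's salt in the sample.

MnO4^- + 5 Fe^2+ + 8 H^+ → Mn^2+ + 5 Fe^3+ + 4 H2O
n(KMnO4) = 0.0130 L × 0.112 mol/L = 1.46 × 10^-3 mol
From the 5:1 ratio, n(FeSO4·(NH4)2SO4·6H2O) = 5/1 × 1.46 × 10^-3 = 7.28 × 10^-3 mol
mass of FeSO4·(NH4)2SO4·6H2O = 7.28 × 10^-3 × 392.14 g/mol = 2.85 g
% FeSO4·(NH4)2SO4·6H2O = 2.85 / 4.94 × 100 = 57.8 %

57.8 %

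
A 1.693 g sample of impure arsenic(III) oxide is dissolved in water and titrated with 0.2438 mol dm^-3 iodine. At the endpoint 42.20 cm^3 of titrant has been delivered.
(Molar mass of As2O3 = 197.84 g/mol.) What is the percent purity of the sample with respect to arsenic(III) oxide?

As2O3 + 2 I2 + 2 H2O → As2O5 + 4 HI
n(I2) = 0.04220 L × 0.2438 mol/L = 0.01029 mol
From the 1:2 ratio, n(As2O3) = 1/2 × 0.01029 = 5.144 × 10^-3 mol
mass of As2O3 = 5.144 × 10^-3 × 197.84 g/mol = 1.018 g
% As2O3 = 1.018 / 1.693 × 100 = 60.11 %

60.11 %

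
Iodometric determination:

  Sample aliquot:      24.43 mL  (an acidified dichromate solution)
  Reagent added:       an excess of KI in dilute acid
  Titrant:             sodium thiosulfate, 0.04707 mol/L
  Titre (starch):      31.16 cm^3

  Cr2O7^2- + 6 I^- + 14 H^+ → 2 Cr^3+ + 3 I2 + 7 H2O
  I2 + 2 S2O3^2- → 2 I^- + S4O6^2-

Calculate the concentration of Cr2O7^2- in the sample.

0.01001 mol/L

n(S2O3^2-) = 0.03116 × 0.04707 = 1.467 × 10^-3 mol
n(I2) = n(S2O3^2-)/2 = 7.334 × 10^-4 mol
From the 1:3 ratio, n(Cr2O7^2-) in the aliquot = 1/3 × 7.334 × 10^-4 = 2.445 × 10^-4 mol
[Cr2O7^2-] = 2.445 × 10^-4 / 0.02443 = 0.01001 mol/L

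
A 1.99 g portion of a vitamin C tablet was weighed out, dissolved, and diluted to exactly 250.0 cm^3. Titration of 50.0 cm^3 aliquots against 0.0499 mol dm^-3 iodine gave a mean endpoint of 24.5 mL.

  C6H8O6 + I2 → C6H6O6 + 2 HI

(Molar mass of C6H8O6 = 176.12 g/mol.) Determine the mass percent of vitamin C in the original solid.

n(I2) per titration = 0.0245 × 0.0499 = 1.22 × 10^-3 mol
n(C6H8O6) in each aliquot = 1.22 × 10^-3 mol (1:1 ratio)
n(C6H8O6) in the whole flask = 1.22 × 10^-3 × 250.0/50.0 = 6.11 × 10^-3 mol
mass of C6H8O6 = 6.11 × 10^-3 × 176.12 = 1.08 g
% C6H8O6 = 1.08 / 1.99 × 100 = 54.1 %

54.1 %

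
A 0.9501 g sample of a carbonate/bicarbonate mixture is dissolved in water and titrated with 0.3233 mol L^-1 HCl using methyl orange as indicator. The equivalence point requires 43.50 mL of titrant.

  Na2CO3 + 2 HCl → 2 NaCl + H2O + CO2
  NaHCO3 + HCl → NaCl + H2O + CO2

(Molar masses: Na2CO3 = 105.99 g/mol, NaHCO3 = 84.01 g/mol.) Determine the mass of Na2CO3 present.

0.3954 g

n(HCl) = 0.04350 × 0.3233 = 0.01406 mol
Let x = n(Na2CO3), y = n(NaHCO3).
Titrant: 2x + 1y = 0.01406;  mass: 105.99x + 84.01y = 0.9501
Solving, x = 3.730 × 10^-3 mol, y = 6.603 × 10^-3 mol
mass of Na2CO3 = 3.730 × 10^-3 × 105.99 = 0.3954 g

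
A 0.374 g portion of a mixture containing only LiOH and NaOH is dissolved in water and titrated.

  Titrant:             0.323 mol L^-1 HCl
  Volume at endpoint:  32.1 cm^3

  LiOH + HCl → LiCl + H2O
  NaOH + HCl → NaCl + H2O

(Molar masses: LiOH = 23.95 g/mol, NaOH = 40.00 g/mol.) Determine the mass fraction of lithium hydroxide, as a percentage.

n(HCl) = 0.0321 × 0.323 = 0.0104 mol
Let x = n(LiOH), y = n(NaOH).
Titrant: 1x + 1y = 0.0104;  mass: 23.95x + 40.00y = 0.374
Solving, x = 2.54 × 10^-3 mol, y = 7.83 × 10^-3 mol
mass of LiOH = 2.54 × 10^-3 × 23.95 = 0.0608 g
% LiOH = 0.0608 / 0.374 × 100 = 16.3 %

16.3 %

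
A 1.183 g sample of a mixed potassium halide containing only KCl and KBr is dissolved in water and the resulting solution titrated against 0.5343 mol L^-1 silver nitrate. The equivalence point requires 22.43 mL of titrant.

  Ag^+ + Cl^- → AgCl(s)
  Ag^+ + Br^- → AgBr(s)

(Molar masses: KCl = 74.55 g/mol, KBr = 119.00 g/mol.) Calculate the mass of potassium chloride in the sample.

n(AgNO3) = 0.02243 × 0.5343 = 0.01198 mol
Let x = n(KCl), y = n(KBr).
Titrant: 1x + 1y = 0.01198;  mass: 74.55x + 119.00y = 1.183
Solving, x = 5.470 × 10^-3 mol, y = 6.514 × 10^-3 mol
mass of KCl = 5.470 × 10^-3 × 74.55 = 0.4078 g

0.4078 g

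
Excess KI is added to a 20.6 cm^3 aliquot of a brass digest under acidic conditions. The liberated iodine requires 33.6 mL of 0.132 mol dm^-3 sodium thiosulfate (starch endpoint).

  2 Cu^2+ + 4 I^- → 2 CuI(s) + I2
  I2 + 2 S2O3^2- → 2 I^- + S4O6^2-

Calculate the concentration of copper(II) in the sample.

n(S2O3^2-) = 0.0336 × 0.132 = 4.44 × 10^-3 mol
n(I2) = n(S2O3^2-)/2 = 2.22 × 10^-3 mol
From the 2:1 ratio, n(Cu2+) in the aliquot = 2/1 × 2.22 × 10^-3 = 4.44 × 10^-3 mol
[Cu2+] = 4.44 × 10^-3 / 0.0206 = 0.215 mol/L

0.215 mol/L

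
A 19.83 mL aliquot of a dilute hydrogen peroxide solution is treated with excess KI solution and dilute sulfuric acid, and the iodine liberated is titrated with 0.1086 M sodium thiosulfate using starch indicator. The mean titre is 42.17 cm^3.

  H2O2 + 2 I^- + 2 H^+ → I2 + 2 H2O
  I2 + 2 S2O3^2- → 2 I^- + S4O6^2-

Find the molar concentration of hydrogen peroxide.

n(S2O3^2-) = 0.04217 × 0.1086 = 4.580 × 10^-3 mol
n(I2) = n(S2O3^2-)/2 = 2.290 × 10^-3 mol
n(H2O2) in the aliquot = 2.290 × 10^-3 mol (1:1 ratio)
[H2O2] = 2.290 × 10^-3 / 0.01983 = 0.1155 mol/L

0.1155 M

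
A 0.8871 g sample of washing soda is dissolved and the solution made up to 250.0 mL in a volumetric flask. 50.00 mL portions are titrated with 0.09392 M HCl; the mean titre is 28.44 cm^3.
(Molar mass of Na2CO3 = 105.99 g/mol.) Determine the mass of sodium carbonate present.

0.7078 g

Na2CO3 + 2 HCl → 2 NaCl + H2O + CO2
n(HCl) per titration = 0.02844 × 0.09392 = 2.671 × 10^-3 mol
From the 1:2 ratio, n(Na2CO3) in each aliquot = 1/2 × 2.671 × 10^-3 = 1.336 × 10^-3 mol
n(Na2CO3) in the whole flask = 1.336 × 10^-3 × 250.0/50.00 = 6.678 × 10^-3 mol
mass of Na2CO3 = 6.678 × 10^-3 × 105.99 = 0.7078 g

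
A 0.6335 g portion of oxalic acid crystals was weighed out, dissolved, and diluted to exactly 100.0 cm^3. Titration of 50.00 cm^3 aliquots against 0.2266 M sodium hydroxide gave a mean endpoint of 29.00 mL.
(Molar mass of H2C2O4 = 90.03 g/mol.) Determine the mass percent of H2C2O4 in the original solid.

H2C2O4 + 2 NaOH → Na2C2O4 + 2 H2O
n(NaOH) per titration = 0.02900 × 0.2266 = 6.571 × 10^-3 mol
From the 1:2 ratio, n(H2C2O4) in each aliquot = 1/2 × 6.571 × 10^-3 = 3.286 × 10^-3 mol
n(H2C2O4) in the whole flask = 3.286 × 10^-3 × 100.0/50.00 = 6.571 × 10^-3 mol
mass of H2C2O4 = 6.571 × 10^-3 × 90.03 = 0.5916 g
% H2C2O4 = 0.5916 / 0.6335 × 100 = 93.39 %

93.39 %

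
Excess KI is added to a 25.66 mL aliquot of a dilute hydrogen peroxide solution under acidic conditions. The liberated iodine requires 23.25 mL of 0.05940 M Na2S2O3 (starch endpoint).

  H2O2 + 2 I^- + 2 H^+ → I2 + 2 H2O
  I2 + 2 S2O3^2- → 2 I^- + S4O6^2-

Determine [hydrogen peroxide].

0.02691 M

n(S2O3^2-) = 0.02325 × 0.05940 = 1.381 × 10^-3 mol
n(I2) = n(S2O3^2-)/2 = 6.905 × 10^-4 mol
n(H2O2) in the aliquot = 6.905 × 10^-4 mol (1:1 ratio)
[H2O2] = 6.905 × 10^-4 / 0.02566 = 0.02691 mol/L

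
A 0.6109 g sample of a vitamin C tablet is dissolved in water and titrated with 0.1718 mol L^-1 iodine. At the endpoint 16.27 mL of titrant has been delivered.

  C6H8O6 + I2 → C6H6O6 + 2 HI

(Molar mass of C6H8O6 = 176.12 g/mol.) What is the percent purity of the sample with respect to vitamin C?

80.58 %

n(I2) = 0.01627 L × 0.1718 mol/L = 2.795 × 10^-3 mol
n(C6H8O6) = 2.795 × 10^-3 mol (1:1 ratio)
mass of C6H8O6 = 2.795 × 10^-3 × 176.12 g/mol = 0.4923 g
% C6H8O6 = 0.4923 / 0.6109 × 100 = 80.58 %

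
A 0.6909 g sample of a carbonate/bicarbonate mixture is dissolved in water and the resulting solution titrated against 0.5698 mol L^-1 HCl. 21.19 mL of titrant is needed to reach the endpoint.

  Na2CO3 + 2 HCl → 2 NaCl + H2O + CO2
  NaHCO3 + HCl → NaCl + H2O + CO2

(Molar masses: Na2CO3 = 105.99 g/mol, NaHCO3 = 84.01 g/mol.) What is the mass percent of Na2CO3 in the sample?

n(HCl) = 0.02119 × 0.5698 = 0.01207 mol
Let x = n(Na2CO3), y = n(NaHCO3).
Titrant: 2x + 1y = 0.01207;  mass: 105.99x + 84.01y = 0.6909
Solving, x = 5.214 × 10^-3 mol, y = 1.645 × 10^-3 mol
mass of Na2CO3 = 5.214 × 10^-3 × 105.99 = 0.5527 g
% Na2CO3 = 0.5527 / 0.6909 × 100 = 79.99 %

79.99 %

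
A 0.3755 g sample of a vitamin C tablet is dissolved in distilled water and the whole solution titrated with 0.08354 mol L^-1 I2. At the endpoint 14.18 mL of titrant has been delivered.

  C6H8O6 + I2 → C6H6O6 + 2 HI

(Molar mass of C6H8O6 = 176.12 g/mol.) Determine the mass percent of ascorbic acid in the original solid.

55.56 %

n(I2) = 0.01418 L × 0.08354 mol/L = 1.185 × 10^-3 mol
n(C6H8O6) = 1.185 × 10^-3 mol (1:1 ratio)
mass of C6H8O6 = 1.185 × 10^-3 × 176.12 g/mol = 0.2086 g
% C6H8O6 = 0.2086 / 0.3755 × 100 = 55.56 %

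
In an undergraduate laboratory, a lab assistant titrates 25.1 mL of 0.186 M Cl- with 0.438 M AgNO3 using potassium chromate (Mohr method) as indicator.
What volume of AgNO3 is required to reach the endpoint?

Ag^+ + Cl^- → AgCl(s)
n(Cl-) = 0.0251 L × 0.186 mol/L = 4.67 × 10^-3 mol
n(AgNO3) = 4.67 × 10^-3 mol (1:1 stoichiometry)
V(AgNO3) = 4.67 × 10^-3 mol / 0.438 mol/L = 0.0107 L = 10.7 mL

10.7 mL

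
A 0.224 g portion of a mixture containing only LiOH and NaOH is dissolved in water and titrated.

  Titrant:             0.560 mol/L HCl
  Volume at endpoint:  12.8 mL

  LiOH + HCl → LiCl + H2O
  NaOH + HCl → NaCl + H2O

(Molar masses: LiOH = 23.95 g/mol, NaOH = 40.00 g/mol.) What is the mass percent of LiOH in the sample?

41.8 %

n(HCl) = 0.0128 × 0.560 = 7.17 × 10^-3 mol
Let x = n(LiOH), y = n(NaOH).
Titrant: 1x + 1y = 7.17 × 10^-3;  mass: 23.95x + 40.00y = 0.224
Solving, x = 3.91 × 10^-3 mol, y = 3.26 × 10^-3 mol
mass of LiOH = 3.91 × 10^-3 × 23.95 = 0.0936 g
% LiOH = 0.0936 / 0.224 × 100 = 41.8 %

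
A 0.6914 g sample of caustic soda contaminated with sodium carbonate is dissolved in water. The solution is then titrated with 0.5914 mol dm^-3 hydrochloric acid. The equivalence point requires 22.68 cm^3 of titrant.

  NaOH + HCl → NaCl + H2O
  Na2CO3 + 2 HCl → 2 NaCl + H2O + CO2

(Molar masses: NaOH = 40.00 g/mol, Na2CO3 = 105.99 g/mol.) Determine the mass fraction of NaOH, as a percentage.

n(HCl) = 0.02268 × 0.5914 = 0.01341 mol
Let x = n(NaOH), y = n(Na2CO3).
Titrant: 1x + 2y = 0.01341;  mass: 40.00x + 105.99y = 0.6914
Solving, x = 1.494 × 10^-3 mol, y = 5.959 × 10^-3 mol
mass of NaOH = 1.494 × 10^-3 × 40.00 = 0.05977 g
% NaOH = 0.05977 / 0.6914 × 100 = 8.645 %

8.645 %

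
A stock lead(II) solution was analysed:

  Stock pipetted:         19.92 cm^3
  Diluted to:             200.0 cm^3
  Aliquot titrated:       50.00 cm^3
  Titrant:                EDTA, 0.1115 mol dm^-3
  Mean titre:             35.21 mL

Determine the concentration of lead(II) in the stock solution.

Pb^2+ + EDTA^4- → [Pb(EDTA)]^2-
n(EDTA) = 0.03521 × 0.1115 = 3.926 × 10^-3 mol
n(Pb2+) in the aliquot = 3.926 × 10^-3 mol (1:1 ratio)
[Pb2+]_dilute = 3.926 × 10^-3 / 0.05000 = 0.07852 mol/L
Dilution factor = 200.0 / 19.92 = 10.04
[Pb2+]_stock = 0.07852 × 10.04 = 0.7883 mol/L

0.7883 mol/L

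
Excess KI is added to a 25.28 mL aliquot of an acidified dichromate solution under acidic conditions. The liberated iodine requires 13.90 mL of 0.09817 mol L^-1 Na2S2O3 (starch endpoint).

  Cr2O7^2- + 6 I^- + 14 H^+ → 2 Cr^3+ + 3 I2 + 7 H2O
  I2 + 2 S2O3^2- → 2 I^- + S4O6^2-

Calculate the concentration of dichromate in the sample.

0.008996 mol/L

n(S2O3^2-) = 0.01390 × 0.09817 = 1.365 × 10^-3 mol
n(I2) = n(S2O3^2-)/2 = 6.823 × 10^-4 mol
From the 1:3 ratio, n(Cr2O7^2-) in the aliquot = 1/3 × 6.823 × 10^-4 = 2.274 × 10^-4 mol
[Cr2O7^2-] = 2.274 × 10^-4 / 0.02528 = 0.008996 mol/L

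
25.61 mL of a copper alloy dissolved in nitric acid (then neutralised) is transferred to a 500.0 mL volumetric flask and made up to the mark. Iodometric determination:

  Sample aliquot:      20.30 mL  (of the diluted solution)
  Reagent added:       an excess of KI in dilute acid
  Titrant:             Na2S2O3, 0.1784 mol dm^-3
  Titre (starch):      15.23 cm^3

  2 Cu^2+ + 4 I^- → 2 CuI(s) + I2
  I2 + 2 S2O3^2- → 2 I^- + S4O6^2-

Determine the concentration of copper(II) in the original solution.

2.613 mol/L

n(S2O3^2-) = 0.01523 × 0.1784 = 2.717 × 10^-3 mol
n(I2) = n(S2O3^2-)/2 = 1.359 × 10^-3 mol
From the 2:1 ratio, n(Cu2+) in the aliquot = 2/1 × 1.359 × 10^-3 = 2.717 × 10^-3 mol
[Cu2+]_dilute = 2.717 × 10^-3 / 0.02030 = 0.1338 mol/L
[Cu2+]_original = 0.1338 × 500.0/25.61 = 2.613 mol/L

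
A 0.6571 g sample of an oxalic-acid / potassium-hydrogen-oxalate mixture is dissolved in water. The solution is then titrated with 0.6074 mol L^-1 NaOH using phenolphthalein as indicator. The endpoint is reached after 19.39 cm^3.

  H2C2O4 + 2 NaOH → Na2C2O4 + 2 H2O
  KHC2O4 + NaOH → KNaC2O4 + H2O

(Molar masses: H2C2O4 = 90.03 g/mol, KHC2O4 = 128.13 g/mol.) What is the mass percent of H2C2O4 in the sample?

n(NaOH) = 0.01939 × 0.6074 = 0.01178 mol
Let x = n(H2C2O4), y = n(KHC2O4).
Titrant: 2x + 1y = 0.01178;  mass: 90.03x + 128.13y = 0.6571
Solving, x = 5.125 × 10^-3 mol, y = 1.527 × 10^-3 mol
mass of H2C2O4 = 5.125 × 10^-3 × 90.03 = 0.4614 g
% H2C2O4 = 0.4614 / 0.6571 × 100 = 70.22 %

70.22 %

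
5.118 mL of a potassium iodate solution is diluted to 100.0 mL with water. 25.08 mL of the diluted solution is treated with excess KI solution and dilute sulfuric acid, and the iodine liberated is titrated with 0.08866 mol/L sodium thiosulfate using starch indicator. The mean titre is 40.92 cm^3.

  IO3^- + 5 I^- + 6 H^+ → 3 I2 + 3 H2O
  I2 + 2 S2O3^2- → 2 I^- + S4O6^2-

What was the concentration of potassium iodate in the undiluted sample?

0.4711 mol/L

n(S2O3^2-) = 0.04092 × 0.08866 = 3.628 × 10^-3 mol
n(I2) = n(S2O3^2-)/2 = 1.814 × 10^-3 mol
From the 1:3 ratio, n(IO3^-) in the aliquot = 1/3 × 1.814 × 10^-3 = 6.047 × 10^-4 mol
[IO3^-]_dilute = 6.047 × 10^-4 / 0.02508 = 0.02411 mol/L
[IO3^-]_original = 0.02411 × 100.0/5.118 = 0.4711 mol/L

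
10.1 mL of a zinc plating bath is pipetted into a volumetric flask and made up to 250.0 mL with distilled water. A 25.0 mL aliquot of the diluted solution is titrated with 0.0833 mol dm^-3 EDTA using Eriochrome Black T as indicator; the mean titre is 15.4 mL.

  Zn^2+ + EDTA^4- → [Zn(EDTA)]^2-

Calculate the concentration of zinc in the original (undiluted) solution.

n(EDTA) = 0.0154 × 0.0833 = 1.28 × 10^-3 mol
n(Zn2+) in the aliquot = 1.28 × 10^-3 mol (1:1 ratio)
[Zn2+]_dilute = 1.28 × 10^-3 / 0.0250 = 0.0513 mol/L
Dilution factor = 250.0 / 10.1 = 24.75
[Zn2+]_stock = 0.0513 × 24.75 = 1.27 mol/L

1.27 mol/L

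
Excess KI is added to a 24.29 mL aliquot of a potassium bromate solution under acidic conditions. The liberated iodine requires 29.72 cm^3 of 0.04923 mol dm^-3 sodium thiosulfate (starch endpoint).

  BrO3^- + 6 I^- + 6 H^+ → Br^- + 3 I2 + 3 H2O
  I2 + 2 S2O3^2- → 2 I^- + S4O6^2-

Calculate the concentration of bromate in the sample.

n(S2O3^2-) = 0.02972 × 0.04923 = 1.463 × 10^-3 mol
n(I2) = n(S2O3^2-)/2 = 7.316 × 10^-4 mol
From the 1:3 ratio, n(BrO3^-) in the aliquot = 1/3 × 7.316 × 10^-4 = 2.439 × 10^-4 mol
[BrO3^-] = 2.439 × 10^-4 / 0.02429 = 0.01004 mol/L

0.01004 mol/L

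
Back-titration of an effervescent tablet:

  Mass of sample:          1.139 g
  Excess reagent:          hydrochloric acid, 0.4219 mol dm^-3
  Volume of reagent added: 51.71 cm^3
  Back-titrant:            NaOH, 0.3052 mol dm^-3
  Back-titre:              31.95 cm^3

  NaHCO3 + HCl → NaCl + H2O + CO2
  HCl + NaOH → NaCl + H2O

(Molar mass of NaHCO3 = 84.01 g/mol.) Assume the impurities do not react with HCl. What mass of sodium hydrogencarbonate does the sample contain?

1.014 g

n(HCl) added = 0.05171 × 0.4219 = 0.02182 mol
n(NaOH) used in back-titration = 0.03195 × 0.3052 = 9.751 × 10^-3 mol
n(HCl) left over = 9.751 × 10^-3 mol (1:1 ratio)
n(HCl) consumed by analyte = 0.02182 − 9.751 × 10^-3 = 0.01207 mol
n(NaHCO3) = 0.01207 mol (1:1 ratio)
mass of NaHCO3 = 0.01207 × 84.01 = 1.014 g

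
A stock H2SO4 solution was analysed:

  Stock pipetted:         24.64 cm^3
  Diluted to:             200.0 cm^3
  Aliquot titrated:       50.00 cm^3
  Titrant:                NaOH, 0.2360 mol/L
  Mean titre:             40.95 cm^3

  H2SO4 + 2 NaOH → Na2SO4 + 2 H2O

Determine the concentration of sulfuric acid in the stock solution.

0.7844 mol/L

n(NaOH) = 0.04095 × 0.2360 = 9.664 × 10^-3 mol
From the 1:2 ratio, n(H2SO4) in the aliquot = 1/2 × 9.664 × 10^-3 = 4.832 × 10^-3 mol
[H2SO4]_dilute = 4.832 × 10^-3 / 0.05000 = 0.09664 mol/L
Dilution factor = 200.0 / 24.64 = 8.117
[H2SO4]_stock = 0.09664 × 8.117 = 0.7844 mol/L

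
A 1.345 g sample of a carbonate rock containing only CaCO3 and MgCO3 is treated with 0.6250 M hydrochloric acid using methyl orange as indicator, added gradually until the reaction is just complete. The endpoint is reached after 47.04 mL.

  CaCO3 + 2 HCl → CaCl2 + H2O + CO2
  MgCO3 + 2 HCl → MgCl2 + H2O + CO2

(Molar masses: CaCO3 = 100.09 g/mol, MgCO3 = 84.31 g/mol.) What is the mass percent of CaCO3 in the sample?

49.82 %

n(HCl) = 0.04704 × 0.6250 = 0.02940 mol
Let x = n(CaCO3), y = n(MgCO3).
Titrant: 2x + 2y = 0.02940;  mass: 100.09x + 84.31y = 1.345
Solving, x = 6.695 × 10^-3 mol, y = 8.005 × 10^-3 mol
mass of CaCO3 = 6.695 × 10^-3 × 100.09 = 0.6701 g
% CaCO3 = 0.6701 / 1.345 × 100 = 49.82 %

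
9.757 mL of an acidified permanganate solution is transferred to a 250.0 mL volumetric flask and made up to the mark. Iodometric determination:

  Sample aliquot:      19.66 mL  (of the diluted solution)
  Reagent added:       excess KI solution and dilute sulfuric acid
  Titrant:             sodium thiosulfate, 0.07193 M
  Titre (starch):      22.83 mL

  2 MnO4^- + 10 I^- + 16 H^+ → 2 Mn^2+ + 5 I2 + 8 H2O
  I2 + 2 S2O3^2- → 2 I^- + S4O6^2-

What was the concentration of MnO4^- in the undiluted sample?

n(S2O3^2-) = 0.02283 × 0.07193 = 1.642 × 10^-3 mol
n(I2) = n(S2O3^2-)/2 = 8.211 × 10^-4 mol
From the 2:5 ratio, n(MnO4^-) in the aliquot = 2/5 × 8.211 × 10^-4 = 3.284 × 10^-4 mol
[MnO4^-]_dilute = 3.284 × 10^-4 / 0.01966 = 0.01671 mol/L
[MnO4^-]_original = 0.01671 × 250.0/9.757 = 0.4280 mol/L

0.4280 M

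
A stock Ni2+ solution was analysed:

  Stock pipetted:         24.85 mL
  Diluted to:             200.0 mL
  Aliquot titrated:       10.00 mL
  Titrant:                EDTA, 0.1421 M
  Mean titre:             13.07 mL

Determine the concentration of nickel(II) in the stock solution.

Ni^2+ + EDTA^4- → [Ni(EDTA)]^2-
n(EDTA) = 0.01307 × 0.1421 = 1.857 × 10^-3 mol
n(Ni2+) in the aliquot = 1.857 × 10^-3 mol (1:1 ratio)
[Ni2+]_dilute = 1.857 × 10^-3 / 0.01000 = 0.1857 mol/L
Dilution factor = 200.0 / 24.85 = 8.048
[Ni2+]_stock = 0.1857 × 8.048 = 1.495 mol/L

1.495 M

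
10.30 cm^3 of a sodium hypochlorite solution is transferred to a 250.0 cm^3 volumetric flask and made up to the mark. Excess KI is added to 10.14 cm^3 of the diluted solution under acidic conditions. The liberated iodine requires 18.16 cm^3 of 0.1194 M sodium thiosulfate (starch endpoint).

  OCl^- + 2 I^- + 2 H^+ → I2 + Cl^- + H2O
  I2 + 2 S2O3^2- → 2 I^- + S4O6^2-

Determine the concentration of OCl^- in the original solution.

2.595 M

n(S2O3^2-) = 0.01816 × 0.1194 = 2.168 × 10^-3 mol
n(I2) = n(S2O3^2-)/2 = 1.084 × 10^-3 mol
n(OCl^-) in the aliquot = 1.084 × 10^-3 mol (1:1 ratio)
[OCl^-]_dilute = 1.084 × 10^-3 / 0.01014 = 0.1069 mol/L
[OCl^-]_original = 0.1069 × 250.0/10.30 = 2.595 mol/L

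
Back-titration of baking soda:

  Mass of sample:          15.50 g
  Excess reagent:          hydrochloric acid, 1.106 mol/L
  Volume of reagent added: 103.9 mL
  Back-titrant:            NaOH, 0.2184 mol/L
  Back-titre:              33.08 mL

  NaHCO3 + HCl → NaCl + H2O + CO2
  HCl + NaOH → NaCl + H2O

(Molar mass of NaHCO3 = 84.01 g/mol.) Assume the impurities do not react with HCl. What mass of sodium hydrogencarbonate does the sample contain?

n(HCl) added = 0.1039 × 1.106 = 0.1149 mol
n(NaOH) used in back-titration = 0.03308 × 0.2184 = 7.225 × 10^-3 mol
n(HCl) left over = 7.225 × 10^-3 mol (1:1 ratio)
n(HCl) consumed by analyte = 0.1149 − 7.225 × 10^-3 = 0.1077 mol
n(NaHCO3) = 0.1077 mol (1:1 ratio)
mass of NaHCO3 = 0.1077 × 84.01 = 9.047 g

9.047 g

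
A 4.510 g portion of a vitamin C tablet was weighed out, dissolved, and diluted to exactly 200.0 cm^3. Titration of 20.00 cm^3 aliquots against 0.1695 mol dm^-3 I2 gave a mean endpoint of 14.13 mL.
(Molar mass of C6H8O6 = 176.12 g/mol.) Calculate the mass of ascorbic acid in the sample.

4.218 g

C6H8O6 + I2 → C6H6O6 + 2 HI
n(I2) per titration = 0.01413 × 0.1695 = 2.395 × 10^-3 mol
n(C6H8O6) in each aliquot = 2.395 × 10^-3 mol (1:1 ratio)
n(C6H8O6) in the whole flask = 2.395 × 10^-3 × 200.0/20.00 = 0.02395 mol
mass of C6H8O6 = 0.02395 × 176.12 = 4.218 g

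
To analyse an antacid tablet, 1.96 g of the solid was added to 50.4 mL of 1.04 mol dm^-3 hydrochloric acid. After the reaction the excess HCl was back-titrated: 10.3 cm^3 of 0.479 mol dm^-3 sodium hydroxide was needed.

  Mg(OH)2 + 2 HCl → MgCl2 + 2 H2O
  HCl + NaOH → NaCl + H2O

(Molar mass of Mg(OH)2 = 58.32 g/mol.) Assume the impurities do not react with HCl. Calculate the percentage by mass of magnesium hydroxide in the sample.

70.6 %

n(HCl) added = 0.0504 × 1.04 = 0.0524 mol
n(NaOH) used in back-titration = 0.0103 × 0.479 = 4.93 × 10^-3 mol
n(HCl) left over = 4.93 × 10^-3 mol (1:1 ratio)
n(HCl) consumed by analyte = 0.0524 − 4.93 × 10^-3 = 0.0475 mol
From the 1:2 ratio, n(Mg(OH)2) = 1/2 × 0.0475 = 0.0237 mol
mass of Mg(OH)2 = 0.0237 × 58.32 = 1.38 g
% Mg(OH)2 = 1.38 / 1.96 × 100 = 70.6 %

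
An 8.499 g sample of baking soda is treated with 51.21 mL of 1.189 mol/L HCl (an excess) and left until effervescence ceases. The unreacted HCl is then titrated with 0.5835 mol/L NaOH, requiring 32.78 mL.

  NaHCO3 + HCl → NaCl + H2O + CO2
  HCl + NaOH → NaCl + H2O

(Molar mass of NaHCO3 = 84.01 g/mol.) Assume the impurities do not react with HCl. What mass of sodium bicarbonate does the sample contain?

3.508 g

n(HCl) added = 0.05121 × 1.189 = 0.06089 mol
n(NaOH) used in back-titration = 0.03278 × 0.5835 = 0.01913 mol
n(HCl) left over = 0.01913 mol (1:1 ratio)
n(HCl) consumed by analyte = 0.06089 − 0.01913 = 0.04176 mol
n(NaHCO3) = 0.04176 mol (1:1 ratio)
mass of NaHCO3 = 0.04176 × 84.01 = 3.508 g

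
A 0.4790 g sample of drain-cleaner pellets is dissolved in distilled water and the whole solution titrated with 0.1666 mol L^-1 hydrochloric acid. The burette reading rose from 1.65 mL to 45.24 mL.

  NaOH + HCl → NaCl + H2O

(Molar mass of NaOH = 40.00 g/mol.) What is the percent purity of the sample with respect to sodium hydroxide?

60.64 %

n(HCl) = 0.04359 L × 0.1666 mol/L = 7.262 × 10^-3 mol
n(NaOH) = 7.262 × 10^-3 mol (1:1 ratio)
mass of NaOH = 7.262 × 10^-3 × 40.00 g/mol = 0.2905 g
% NaOH = 0.2905 / 0.4790 × 100 = 60.64 %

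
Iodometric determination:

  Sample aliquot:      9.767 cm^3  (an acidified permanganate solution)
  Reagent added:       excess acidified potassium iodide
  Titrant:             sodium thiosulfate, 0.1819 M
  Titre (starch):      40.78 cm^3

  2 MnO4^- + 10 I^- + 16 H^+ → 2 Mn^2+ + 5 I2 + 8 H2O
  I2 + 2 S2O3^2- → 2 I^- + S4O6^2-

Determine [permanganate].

0.1519 M

n(S2O3^2-) = 0.04078 × 0.1819 = 7.418 × 10^-3 mol
n(I2) = n(S2O3^2-)/2 = 3.709 × 10^-3 mol
From the 2:5 ratio, n(MnO4^-) in the aliquot = 2/5 × 3.709 × 10^-3 = 1.484 × 10^-3 mol
[MnO4^-] = 1.484 × 10^-3 / 0.009767 = 0.1519 mol/L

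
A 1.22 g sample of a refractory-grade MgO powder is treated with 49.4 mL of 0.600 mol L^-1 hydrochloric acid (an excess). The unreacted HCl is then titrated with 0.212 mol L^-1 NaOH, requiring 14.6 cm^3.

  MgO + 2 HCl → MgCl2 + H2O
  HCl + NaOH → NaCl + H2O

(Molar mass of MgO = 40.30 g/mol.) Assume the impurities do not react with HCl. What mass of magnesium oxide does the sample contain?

0.535 g

n(HCl) added = 0.0494 × 0.600 = 0.0296 mol
n(NaOH) used in back-titration = 0.0146 × 0.212 = 3.10 × 10^-3 mol
n(HCl) left over = 3.10 × 10^-3 mol (1:1 ratio)
n(HCl) consumed by analyte = 0.0296 − 3.10 × 10^-3 = 0.0265 mol
From the 1:2 ratio, n(MgO) = 1/2 × 0.0265 = 0.0133 mol
mass of MgO = 0.0133 × 40.30 = 0.535 g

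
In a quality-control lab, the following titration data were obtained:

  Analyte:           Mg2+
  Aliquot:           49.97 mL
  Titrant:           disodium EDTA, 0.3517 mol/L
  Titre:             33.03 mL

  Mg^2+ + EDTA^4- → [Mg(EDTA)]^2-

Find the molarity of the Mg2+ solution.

0.2325 mol/L

n(EDTA) = 0.03303 L × 0.3517 mol/L = 0.01162 mol
n(Mg2+) = 0.01162 mol (1:1 mole ratio)
[Mg2+] = 0.01162 mol / 0.04997 L = 0.2325 mol/L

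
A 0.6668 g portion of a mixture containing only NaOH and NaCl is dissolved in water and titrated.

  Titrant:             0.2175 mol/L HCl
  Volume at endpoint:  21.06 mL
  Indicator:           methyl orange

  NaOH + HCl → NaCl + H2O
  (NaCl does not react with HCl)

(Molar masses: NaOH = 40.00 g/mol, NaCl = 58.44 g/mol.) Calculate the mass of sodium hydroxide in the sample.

0.1832 g

n(HCl) = 0.02106 × 0.2175 = 4.581 × 10^-3 mol
Let x = n(NaOH), y = n(NaCl).
Titrant: 1x = 4.581 × 10^-3;  mass: 40.00x + 58.44y = 0.6668
Solving, x = 4.581 × 10^-3 mol, y = 8.275 × 10^-3 mol
mass of NaOH = 4.581 × 10^-3 × 40.00 = 0.1832 g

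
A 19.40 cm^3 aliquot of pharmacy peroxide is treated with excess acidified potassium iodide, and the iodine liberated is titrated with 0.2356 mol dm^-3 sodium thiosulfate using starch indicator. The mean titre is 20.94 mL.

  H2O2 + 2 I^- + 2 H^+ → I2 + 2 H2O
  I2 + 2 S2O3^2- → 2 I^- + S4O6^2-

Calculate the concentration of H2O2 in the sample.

n(S2O3^2-) = 0.02094 × 0.2356 = 4.933 × 10^-3 mol
n(I2) = n(S2O3^2-)/2 = 2.467 × 10^-3 mol
n(H2O2) in the aliquot = 2.467 × 10^-3 mol (1:1 ratio)
[H2O2] = 2.467 × 10^-3 / 0.01940 = 0.1272 mol/L

0.1272 mol/L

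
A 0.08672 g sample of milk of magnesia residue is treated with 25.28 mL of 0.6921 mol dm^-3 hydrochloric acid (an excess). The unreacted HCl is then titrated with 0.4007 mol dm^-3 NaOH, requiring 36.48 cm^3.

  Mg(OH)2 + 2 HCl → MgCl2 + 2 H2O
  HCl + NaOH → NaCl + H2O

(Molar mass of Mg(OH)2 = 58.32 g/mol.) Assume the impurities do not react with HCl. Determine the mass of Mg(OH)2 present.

n(HCl) added = 0.02528 × 0.6921 = 0.01750 mol
n(NaOH) used in back-titration = 0.03648 × 0.4007 = 0.01462 mol
n(HCl) left over = 0.01462 mol (1:1 ratio)
n(HCl) consumed by analyte = 0.01750 − 0.01462 = 2.879 × 10^-3 mol
From the 1:2 ratio, n(Mg(OH)2) = 1/2 × 2.879 × 10^-3 = 1.439 × 10^-3 mol
mass of Mg(OH)2 = 1.439 × 10^-3 × 58.32 = 0.08394 g

0.08394 g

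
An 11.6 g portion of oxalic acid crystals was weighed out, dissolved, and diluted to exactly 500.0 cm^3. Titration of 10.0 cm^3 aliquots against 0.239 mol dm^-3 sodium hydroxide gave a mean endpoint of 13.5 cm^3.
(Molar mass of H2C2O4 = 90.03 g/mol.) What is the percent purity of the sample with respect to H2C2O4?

H2C2O4 + 2 NaOH → Na2C2O4 + 2 H2O
n(NaOH) per titration = 0.0135 × 0.239 = 3.23 × 10^-3 mol
From the 1:2 ratio, n(H2C2O4) in each aliquot = 1/2 × 3.23 × 10^-3 = 1.61 × 10^-3 mol
n(H2C2O4) in the whole flask = 1.61 × 10^-3 × 500.0/10.0 = 0.0807 mol
mass of H2C2O4 = 0.0807 × 90.03 = 7.26 g
% H2C2O4 = 7.26 / 11.6 × 100 = 62.6 %

62.6 %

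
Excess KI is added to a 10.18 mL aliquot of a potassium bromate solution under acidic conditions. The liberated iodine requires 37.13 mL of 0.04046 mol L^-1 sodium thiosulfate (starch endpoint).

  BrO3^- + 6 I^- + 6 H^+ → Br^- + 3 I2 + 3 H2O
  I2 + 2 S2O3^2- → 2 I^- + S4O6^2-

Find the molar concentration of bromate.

0.02460 mol/L

n(S2O3^2-) = 0.03713 × 0.04046 = 1.502 × 10^-3 mol
n(I2) = n(S2O3^2-)/2 = 7.511 × 10^-4 mol
From the 1:3 ratio, n(BrO3^-) in the aliquot = 1/3 × 7.511 × 10^-4 = 2.504 × 10^-4 mol
[BrO3^-] = 2.504 × 10^-4 / 0.01018 = 0.02460 mol/L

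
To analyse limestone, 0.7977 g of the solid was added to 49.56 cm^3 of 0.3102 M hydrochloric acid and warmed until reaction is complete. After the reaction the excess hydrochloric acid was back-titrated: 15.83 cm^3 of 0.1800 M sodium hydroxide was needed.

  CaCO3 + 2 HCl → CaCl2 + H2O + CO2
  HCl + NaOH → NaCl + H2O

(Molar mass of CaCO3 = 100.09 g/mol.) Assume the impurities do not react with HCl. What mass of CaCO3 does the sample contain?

0.6268 g

n(HCl) added = 0.04956 × 0.3102 = 0.01537 mol
n(NaOH) used in back-titration = 0.01583 × 0.1800 = 2.849 × 10^-3 mol
n(HCl) left over = 2.849 × 10^-3 mol (1:1 ratio)
n(HCl) consumed by analyte = 0.01537 − 2.849 × 10^-3 = 0.01252 mol
From the 1:2 ratio, n(CaCO3) = 1/2 × 0.01252 = 6.262 × 10^-3 mol
mass of CaCO3 = 6.262 × 10^-3 × 100.09 = 0.6268 g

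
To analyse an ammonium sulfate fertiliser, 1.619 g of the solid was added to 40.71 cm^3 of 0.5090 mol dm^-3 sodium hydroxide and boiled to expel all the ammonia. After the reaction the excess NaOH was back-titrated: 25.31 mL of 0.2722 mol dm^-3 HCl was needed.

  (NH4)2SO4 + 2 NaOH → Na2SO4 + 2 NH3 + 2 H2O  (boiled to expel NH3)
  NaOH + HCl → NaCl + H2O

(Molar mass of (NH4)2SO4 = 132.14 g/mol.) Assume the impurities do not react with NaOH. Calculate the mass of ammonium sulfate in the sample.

0.9139 g

n(NaOH) added = 0.04071 × 0.5090 = 0.02072 mol
n(HCl) used in back-titration = 0.02531 × 0.2722 = 6.889 × 10^-3 mol
n(NaOH) left over = 6.889 × 10^-3 mol (1:1 ratio)
n(NaOH) consumed by analyte = 0.02072 − 6.889 × 10^-3 = 0.01383 mol
From the 1:2 ratio, n((NH4)2SO4) = 1/2 × 0.01383 = 6.916 × 10^-3 mol
mass of (NH4)2SO4 = 6.916 × 10^-3 × 132.14 = 0.9139 g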